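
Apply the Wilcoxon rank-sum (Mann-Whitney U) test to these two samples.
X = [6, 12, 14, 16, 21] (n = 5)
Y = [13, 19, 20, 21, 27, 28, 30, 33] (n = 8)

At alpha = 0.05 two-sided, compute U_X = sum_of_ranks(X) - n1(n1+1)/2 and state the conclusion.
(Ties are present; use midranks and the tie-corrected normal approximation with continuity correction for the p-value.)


Step 1: Combine and sort all 13 observations; assign midranks.
sorted (value, group): (6,X), (12,X), (13,Y), (14,X), (16,X), (19,Y), (20,Y), (21,X), (21,Y), (27,Y), (28,Y), (30,Y), (33,Y)
ranks: 6->1, 12->2, 13->3, 14->4, 16->5, 19->6, 20->7, 21->8.5, 21->8.5, 27->10, 28->11, 30->12, 33->13
Step 2: Rank sum for X: R1 = 1 + 2 + 4 + 5 + 8.5 = 20.5.
Step 3: U_X = R1 - n1(n1+1)/2 = 20.5 - 5*6/2 = 20.5 - 15 = 5.5.
       U_Y = n1*n2 - U_X = 40 - 5.5 = 34.5.
Step 4: Ties are present, so use the tie-corrected normal approximation (with continuity correction) for the p-value.
Step 5: p-value = 0.040149; compare to alpha = 0.05. reject H0.

U_X = 5.5, p = 0.040149, reject H0 at alpha = 0.05.


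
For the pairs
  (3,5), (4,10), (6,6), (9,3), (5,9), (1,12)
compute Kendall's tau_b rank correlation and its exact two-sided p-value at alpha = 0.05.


Step 1: Enumerate the 15 unordered pairs (i,j) with i<j and classify each by sign(x_j-x_i) * sign(y_j-y_i).
  (1,2):dx=+1,dy=+5->C; (1,3):dx=+3,dy=+1->C; (1,4):dx=+6,dy=-2->D; (1,5):dx=+2,dy=+4->C
  (1,6):dx=-2,dy=+7->D; (2,3):dx=+2,dy=-4->D; (2,4):dx=+5,dy=-7->D; (2,5):dx=+1,dy=-1->D
  (2,6):dx=-3,dy=+2->D; (3,4):dx=+3,dy=-3->D; (3,5):dx=-1,dy=+3->D; (3,6):dx=-5,dy=+6->D
  (4,5):dx=-4,dy=+6->D; (4,6):dx=-8,dy=+9->D; (5,6):dx=-4,dy=+3->D
Step 2: C = 3, D = 12, total pairs = 15.
Step 3: tau = (C - D)/(n(n-1)/2) = (3 - 12)/15 = -0.600000.
Step 4: Exact two-sided p-value (enumerate n! = 720 permutations of y under H0): p = 0.136111.
Step 5: alpha = 0.05. fail to reject H0.

tau_b = -0.6000 (C=3, D=12), p = 0.136111, fail to reject H0.


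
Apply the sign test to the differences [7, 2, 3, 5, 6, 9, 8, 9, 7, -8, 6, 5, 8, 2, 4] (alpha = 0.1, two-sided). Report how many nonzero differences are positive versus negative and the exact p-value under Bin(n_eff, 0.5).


Step 1: Discard zero differences. Original n = 15; n_eff = number of nonzero differences = 15.
Nonzero differences (with sign): +7, +2, +3, +5, +6, +9, +8, +9, +7, -8, +6, +5, +8, +2, +4
Step 2: Count signs: positive = 14, negative = 1.
Step 3: Under H0: P(positive) = 0.5, so the number of positives S ~ Bin(15, 0.5).
Step 4: Two-sided exact p-value = sum of Bin(15,0.5) probabilities at or below the observed probability = 0.000977.
Step 5: alpha = 0.1. reject H0.

n_eff = 15, pos = 14, neg = 1, p = 0.000977, reject H0.


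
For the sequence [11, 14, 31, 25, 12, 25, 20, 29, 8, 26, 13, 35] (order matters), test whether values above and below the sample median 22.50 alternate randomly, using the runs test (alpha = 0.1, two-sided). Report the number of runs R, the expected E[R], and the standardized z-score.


Step 1: Compute median = 22.50; label A = above, B = below.
Labels in order: BBAABABABABA  (n_A = 6, n_B = 6)
Step 2: Count runs R = 10.
Step 3: Under H0 (random ordering), E[R] = 2*n_A*n_B/(n_A+n_B) + 1 = 2*6*6/12 + 1 = 7.0000.
        Var[R] = 2*n_A*n_B*(2*n_A*n_B - n_A - n_B) / ((n_A+n_B)^2 * (n_A+n_B-1)) = 4320/1584 = 2.7273.
        SD[R] = 1.6514.
Step 4: Continuity-corrected z = (R - 0.5 - E[R]) / SD[R] = (10 - 0.5 - 7.0000) / 1.6514 = 1.5138.
Step 5: Two-sided p-value via normal approximation = 2*(1 - Phi(|z|)) = 0.130070.
Step 6: alpha = 0.1. fail to reject H0.

R = 10, z = 1.5138, p = 0.130070, fail to reject H0.


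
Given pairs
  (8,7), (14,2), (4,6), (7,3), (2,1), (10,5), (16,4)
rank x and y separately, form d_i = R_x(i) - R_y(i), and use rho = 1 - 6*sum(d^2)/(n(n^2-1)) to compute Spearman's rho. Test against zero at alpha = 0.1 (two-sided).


Step 1: Rank x and y separately (midranks; no ties here).
rank(x): 8->4, 14->6, 4->2, 7->3, 2->1, 10->5, 16->7
rank(y): 7->7, 2->2, 6->6, 3->3, 1->1, 5->5, 4->4
Step 2: d_i = R_x(i) - R_y(i); compute d_i^2.
  (4-7)^2=9, (6-2)^2=16, (2-6)^2=16, (3-3)^2=0, (1-1)^2=0, (5-5)^2=0, (7-4)^2=9
sum(d^2) = 50.
Step 3: rho = 1 - 6*50 / (7*(7^2 - 1)) = 1 - 300/336 = 0.107143.
Step 4: Under H0, t = rho * sqrt((n-2)/(1-rho^2)) = 0.2410 ~ t(5).
Step 5: Two-sided p-value from the t-distribution with 5 df = 0.819151.
Step 6: alpha = 0.1. fail to reject H0.

rho = 0.1071, p = 0.819151, fail to reject H0 at alpha = 0.1.


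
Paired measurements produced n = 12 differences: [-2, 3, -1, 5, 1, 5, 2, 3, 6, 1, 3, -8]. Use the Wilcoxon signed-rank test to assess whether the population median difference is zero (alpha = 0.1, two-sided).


Step 1: Drop any zero differences (none here) and take |d_i|.
|d| = [2, 3, 1, 5, 1, 5, 2, 3, 6, 1, 3, 8]
Step 2: Midrank |d_i| (ties get averaged ranks).
ranks: |2|->4.5, |3|->7, |1|->2, |5|->9.5, |1|->2, |5|->9.5, |2|->4.5, |3|->7, |6|->11, |1|->2, |3|->7, |8|->12
Step 3: Attach original signs; sum ranks with positive sign and with negative sign.
W+ = 7 + 9.5 + 2 + 9.5 + 4.5 + 7 + 11 + 2 + 7 = 59.5
W- = 4.5 + 2 + 12 = 18.5
(Check: W+ + W- = 78 should equal n(n+1)/2 = 78.)
Step 4: Test statistic W = min(W+, W-) = 18.5.
Step 5: Ties in |d|, so use the tie-corrected normal approximation.
        E[W] = n(n+1)/4 = 12*13/4 = 39.
        Tie groups: |d|=1 (t=3), |d|=2 (t=2), |d|=3 (t=3), |d|=5 (t=2); sum(t^3 - t) = 60.
        Var[W] = n(n+1)(2n+1)/24 - sum(t^3-t)/48 = 3900/24 - 60/48 = 161.25.
        z = (W - E[W]) / sqrt(Var[W]) = (18.5 - 39) / 12.6984 = -1.6144.
        Two-sided p = 2*Phi(z) = 0.106446.
Step 6: alpha = 0.1. fail to reject H0.

W+ = 59.5, W- = 18.5, W = min = 18.5, p = 0.106446, fail to reject H0.


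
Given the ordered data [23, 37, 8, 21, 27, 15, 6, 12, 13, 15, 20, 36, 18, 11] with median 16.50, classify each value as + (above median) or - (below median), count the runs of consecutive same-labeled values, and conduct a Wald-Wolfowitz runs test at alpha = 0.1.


Step 1: Compute median = 16.50; label A = above, B = below.
Labels in order: AABAABBBBBAAAB  (n_A = 7, n_B = 7)
Step 2: Count runs R = 6.
Step 3: Under H0 (random ordering), E[R] = 2*n_A*n_B/(n_A+n_B) + 1 = 2*7*7/14 + 1 = 8.0000.
        Var[R] = 2*n_A*n_B*(2*n_A*n_B - n_A - n_B) / ((n_A+n_B)^2 * (n_A+n_B-1)) = 8232/2548 = 3.2308.
        SD[R] = 1.7974.
Step 4: Continuity-corrected z = (R + 0.5 - E[R]) / SD[R] = (6 + 0.5 - 8.0000) / 1.7974 = -0.8345.
Step 5: Two-sided p-value via normal approximation = 2*(1 - Phi(|z|)) = 0.403986.
Step 6: alpha = 0.1. fail to reject H0.

R = 6, z = -0.8345, p = 0.403986, fail to reject H0.


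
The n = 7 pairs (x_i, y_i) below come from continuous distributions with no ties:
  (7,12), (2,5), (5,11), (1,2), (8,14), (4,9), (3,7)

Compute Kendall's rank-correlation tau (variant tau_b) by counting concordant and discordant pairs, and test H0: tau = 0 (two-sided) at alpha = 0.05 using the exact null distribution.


Step 1: Enumerate the 21 unordered pairs (i,j) with i<j and classify each by sign(x_j-x_i) * sign(y_j-y_i).
  (1,2):dx=-5,dy=-7->C; (1,3):dx=-2,dy=-1->C; (1,4):dx=-6,dy=-10->C; (1,5):dx=+1,dy=+2->C
  (1,6):dx=-3,dy=-3->C; (1,7):dx=-4,dy=-5->C; (2,3):dx=+3,dy=+6->C; (2,4):dx=-1,dy=-3->C
  (2,5):dx=+6,dy=+9->C; (2,6):dx=+2,dy=+4->C; (2,7):dx=+1,dy=+2->C; (3,4):dx=-4,dy=-9->C
  (3,5):dx=+3,dy=+3->C; (3,6):dx=-1,dy=-2->C; (3,7):dx=-2,dy=-4->C; (4,5):dx=+7,dy=+12->C
  (4,6):dx=+3,dy=+7->C; (4,7):dx=+2,dy=+5->C; (5,6):dx=-4,dy=-5->C; (5,7):dx=-5,dy=-7->C
  (6,7):dx=-1,dy=-2->C
Step 2: C = 21, D = 0, total pairs = 21.
Step 3: tau = (C - D)/(n(n-1)/2) = (21 - 0)/21 = 1.000000.
Step 4: Exact two-sided p-value (enumerate n! = 5040 permutations of y under H0): p = 0.000397.
Step 5: alpha = 0.05. reject H0.

tau_b = 1.0000 (C=21, D=0), p = 0.000397, reject H0.


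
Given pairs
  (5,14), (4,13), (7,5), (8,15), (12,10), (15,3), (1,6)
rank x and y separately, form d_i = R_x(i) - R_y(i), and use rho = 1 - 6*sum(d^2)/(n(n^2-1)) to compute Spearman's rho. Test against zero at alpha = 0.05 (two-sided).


Step 1: Rank x and y separately (midranks; no ties here).
rank(x): 5->3, 4->2, 7->4, 8->5, 12->6, 15->7, 1->1
rank(y): 14->6, 13->5, 5->2, 15->7, 10->4, 3->1, 6->3
Step 2: d_i = R_x(i) - R_y(i); compute d_i^2.
  (3-6)^2=9, (2-5)^2=9, (4-2)^2=4, (5-7)^2=4, (6-4)^2=4, (7-1)^2=36, (1-3)^2=4
sum(d^2) = 70.
Step 3: rho = 1 - 6*70 / (7*(7^2 - 1)) = 1 - 420/336 = -0.250000.
Step 4: Under H0, t = rho * sqrt((n-2)/(1-rho^2)) = -0.5774 ~ t(5).
Step 5: Two-sided p-value from the t-distribution with 5 df = 0.588724.
Step 6: alpha = 0.05. fail to reject H0.

rho = -0.2500, p = 0.588724, fail to reject H0 at alpha = 0.05.


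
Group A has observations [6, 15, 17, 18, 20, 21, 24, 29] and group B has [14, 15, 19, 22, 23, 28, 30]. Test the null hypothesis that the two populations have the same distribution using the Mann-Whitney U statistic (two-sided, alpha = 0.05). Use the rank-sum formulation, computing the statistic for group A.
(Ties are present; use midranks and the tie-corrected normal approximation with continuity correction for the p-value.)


Step 1: Combine and sort all 15 observations; assign midranks.
sorted (value, group): (6,X), (14,Y), (15,X), (15,Y), (17,X), (18,X), (19,Y), (20,X), (21,X), (22,Y), (23,Y), (24,X), (28,Y), (29,X), (30,Y)
ranks: 6->1, 14->2, 15->3.5, 15->3.5, 17->5, 18->6, 19->7, 20->8, 21->9, 22->10, 23->11, 24->12, 28->13, 29->14, 30->15
Step 2: Rank sum for X: R1 = 1 + 3.5 + 5 + 6 + 8 + 9 + 12 + 14 = 58.5.
Step 3: U_X = R1 - n1(n1+1)/2 = 58.5 - 8*9/2 = 58.5 - 36 = 22.5.
       U_Y = n1*n2 - U_X = 56 - 22.5 = 33.5.
Step 4: Ties are present, so use the tie-corrected normal approximation (with continuity correction) for the p-value.
Step 5: p-value = 0.562485; compare to alpha = 0.05. fail to reject H0.

U_X = 22.5, p = 0.562485, fail to reject H0 at alpha = 0.05.


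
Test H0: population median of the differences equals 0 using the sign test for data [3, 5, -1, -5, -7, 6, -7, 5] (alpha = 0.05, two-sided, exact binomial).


Step 1: Discard zero differences. Original n = 8; n_eff = number of nonzero differences = 8.
Nonzero differences (with sign): +3, +5, -1, -5, -7, +6, -7, +5
Step 2: Count signs: positive = 4, negative = 4.
Step 3: Under H0: P(positive) = 0.5, so the number of positives S ~ Bin(8, 0.5).
Step 4: Two-sided exact p-value = sum of Bin(8,0.5) probabilities at or below the observed probability = 1.000000.
Step 5: alpha = 0.05. fail to reject H0.

n_eff = 8, pos = 4, neg = 4, p = 1.000000, fail to reject H0.


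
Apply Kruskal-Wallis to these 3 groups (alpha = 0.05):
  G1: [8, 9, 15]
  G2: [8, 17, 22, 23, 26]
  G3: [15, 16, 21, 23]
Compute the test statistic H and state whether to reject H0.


Step 1: Combine all N = 12 observations and assign midranks.
sorted (value, group, rank): (8,G1,1.5), (8,G2,1.5), (9,G1,3), (15,G1,4.5), (15,G3,4.5), (16,G3,6), (17,G2,7), (21,G3,8), (22,G2,9), (23,G2,10.5), (23,G3,10.5), (26,G2,12)
Step 2: Sum ranks within each group.
R_1 = 9 (n_1 = 3)
R_2 = 40 (n_2 = 5)
R_3 = 29 (n_3 = 4)
Step 3: H = 12/(N(N+1)) * sum(R_i^2/n_i) - 3(N+1)
     = 12/(12*13) * (9^2/3 + 40^2/5 + 29^2/4) - 3*13
     = 0.076923 * 557.25 - 39
     = 3.865385.
Step 4: Ties present; correction factor C = 1 - 18/(12^3 - 12) = 0.989510. Corrected H = 3.865385 / 0.989510 = 3.906360.
Step 5: Under H0, H ~ chi^2(2); p-value = 0.141822.
Step 6: alpha = 0.05. fail to reject H0.

H = 3.9064, df = 2, p = 0.141822, fail to reject H0.


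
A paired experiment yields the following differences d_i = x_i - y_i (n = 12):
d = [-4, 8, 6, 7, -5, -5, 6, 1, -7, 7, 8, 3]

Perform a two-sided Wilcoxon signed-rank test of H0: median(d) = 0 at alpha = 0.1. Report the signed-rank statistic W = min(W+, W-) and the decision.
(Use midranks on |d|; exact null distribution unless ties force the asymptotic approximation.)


Step 1: Drop any zero differences (none here) and take |d_i|.
|d| = [4, 8, 6, 7, 5, 5, 6, 1, 7, 7, 8, 3]
Step 2: Midrank |d_i| (ties get averaged ranks).
ranks: |4|->3, |8|->11.5, |6|->6.5, |7|->9, |5|->4.5, |5|->4.5, |6|->6.5, |1|->1, |7|->9, |7|->9, |8|->11.5, |3|->2
Step 3: Attach original signs; sum ranks with positive sign and with negative sign.
W+ = 11.5 + 6.5 + 9 + 6.5 + 1 + 9 + 11.5 + 2 = 57
W- = 3 + 4.5 + 4.5 + 9 = 21
(Check: W+ + W- = 78 should equal n(n+1)/2 = 78.)
Step 4: Test statistic W = min(W+, W-) = 21.
Step 5: Ties in |d|, so use the tie-corrected normal approximation.
        E[W] = n(n+1)/4 = 12*13/4 = 39.
        Tie groups: |d|=5 (t=2), |d|=6 (t=2), |d|=7 (t=3), |d|=8 (t=2); sum(t^3 - t) = 42.
        Var[W] = n(n+1)(2n+1)/24 - sum(t^3-t)/48 = 3900/24 - 42/48 = 161.625.
        z = (W - E[W]) / sqrt(Var[W]) = (21 - 39) / 12.7132 = -1.4159.
        Two-sided p = 2*Phi(z) = 0.156818.
Step 6: alpha = 0.1. fail to reject H0.

W+ = 57, W- = 21, W = min = 21, p = 0.156818, fail to reject H0.


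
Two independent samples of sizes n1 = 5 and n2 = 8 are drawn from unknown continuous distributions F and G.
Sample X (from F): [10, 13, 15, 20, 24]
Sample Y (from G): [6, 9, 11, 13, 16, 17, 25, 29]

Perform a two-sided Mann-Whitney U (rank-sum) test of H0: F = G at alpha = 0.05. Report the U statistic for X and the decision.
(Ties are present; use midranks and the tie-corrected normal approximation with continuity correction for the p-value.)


Step 1: Combine and sort all 13 observations; assign midranks.
sorted (value, group): (6,Y), (9,Y), (10,X), (11,Y), (13,X), (13,Y), (15,X), (16,Y), (17,Y), (20,X), (24,X), (25,Y), (29,Y)
ranks: 6->1, 9->2, 10->3, 11->4, 13->5.5, 13->5.5, 15->7, 16->8, 17->9, 20->10, 24->11, 25->12, 29->13
Step 2: Rank sum for X: R1 = 3 + 5.5 + 7 + 10 + 11 = 36.5.
Step 3: U_X = R1 - n1(n1+1)/2 = 36.5 - 5*6/2 = 36.5 - 15 = 21.5.
       U_Y = n1*n2 - U_X = 40 - 21.5 = 18.5.
Step 4: Ties are present, so use the tie-corrected normal approximation (with continuity correction) for the p-value.
Step 5: p-value = 0.883458; compare to alpha = 0.05. fail to reject H0.

U_X = 21.5, p = 0.883458, fail to reject H0 at alpha = 0.05.


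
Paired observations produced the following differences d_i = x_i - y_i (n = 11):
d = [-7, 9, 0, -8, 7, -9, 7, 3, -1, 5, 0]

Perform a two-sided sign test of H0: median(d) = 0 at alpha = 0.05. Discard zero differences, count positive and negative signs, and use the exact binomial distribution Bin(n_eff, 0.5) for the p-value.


Step 1: Discard zero differences. Original n = 11; n_eff = number of nonzero differences = 9.
Nonzero differences (with sign): -7, +9, -8, +7, -9, +7, +3, -1, +5
Step 2: Count signs: positive = 5, negative = 4.
Step 3: Under H0: P(positive) = 0.5, so the number of positives S ~ Bin(9, 0.5).
Step 4: Two-sided exact p-value = sum of Bin(9,0.5) probabilities at or below the observed probability = 1.000000.
Step 5: alpha = 0.05. fail to reject H0.

n_eff = 9, pos = 5, neg = 4, p = 1.000000, fail to reject H0.


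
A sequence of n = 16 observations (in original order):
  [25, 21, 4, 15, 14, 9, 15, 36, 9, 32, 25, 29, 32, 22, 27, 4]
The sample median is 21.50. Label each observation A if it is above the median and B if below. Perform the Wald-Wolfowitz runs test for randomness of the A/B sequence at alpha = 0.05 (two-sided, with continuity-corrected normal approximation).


Step 1: Compute median = 21.50; label A = above, B = below.
Labels in order: ABBBBBBABAAAAAAB  (n_A = 8, n_B = 8)
Step 2: Count runs R = 6.
Step 3: Under H0 (random ordering), E[R] = 2*n_A*n_B/(n_A+n_B) + 1 = 2*8*8/16 + 1 = 9.0000.
        Var[R] = 2*n_A*n_B*(2*n_A*n_B - n_A - n_B) / ((n_A+n_B)^2 * (n_A+n_B-1)) = 14336/3840 = 3.7333.
        SD[R] = 1.9322.
Step 4: Continuity-corrected z = (R + 0.5 - E[R]) / SD[R] = (6 + 0.5 - 9.0000) / 1.9322 = -1.2939.
Step 5: Two-sided p-value via normal approximation = 2*(1 - Phi(|z|)) = 0.195709.
Step 6: alpha = 0.05. fail to reject H0.

R = 6, z = -1.2939, p = 0.195709, fail to reject H0.


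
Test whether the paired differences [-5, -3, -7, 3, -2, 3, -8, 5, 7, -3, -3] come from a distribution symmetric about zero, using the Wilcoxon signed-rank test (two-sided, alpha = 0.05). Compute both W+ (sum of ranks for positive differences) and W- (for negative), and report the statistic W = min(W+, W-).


Step 1: Drop any zero differences (none here) and take |d_i|.
|d| = [5, 3, 7, 3, 2, 3, 8, 5, 7, 3, 3]
Step 2: Midrank |d_i| (ties get averaged ranks).
ranks: |5|->7.5, |3|->4, |7|->9.5, |3|->4, |2|->1, |3|->4, |8|->11, |5|->7.5, |7|->9.5, |3|->4, |3|->4
Step 3: Attach original signs; sum ranks with positive sign and with negative sign.
W+ = 4 + 4 + 7.5 + 9.5 = 25
W- = 7.5 + 4 + 9.5 + 1 + 11 + 4 + 4 = 41
(Check: W+ + W- = 66 should equal n(n+1)/2 = 66.)
Step 4: Test statistic W = min(W+, W-) = 25.
Step 5: Ties in |d|, so use the tie-corrected normal approximation.
        E[W] = n(n+1)/4 = 11*12/4 = 33.
        Tie groups: |d|=3 (t=5), |d|=5 (t=2), |d|=7 (t=2); sum(t^3 - t) = 132.
        Var[W] = n(n+1)(2n+1)/24 - sum(t^3-t)/48 = 3036/24 - 132/48 = 123.75.
        z = (W - E[W]) / sqrt(Var[W]) = (25 - 33) / 11.1243 = -0.7191.
        Two-sided p = 2*Phi(z) = 0.472051.
Step 6: alpha = 0.05. fail to reject H0.

W+ = 25, W- = 41, W = min = 25, p = 0.472051, fail to reject H0.


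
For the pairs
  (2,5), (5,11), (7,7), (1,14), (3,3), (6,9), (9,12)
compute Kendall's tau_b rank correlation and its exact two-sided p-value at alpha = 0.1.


Step 1: Enumerate the 21 unordered pairs (i,j) with i<j and classify each by sign(x_j-x_i) * sign(y_j-y_i).
  (1,2):dx=+3,dy=+6->C; (1,3):dx=+5,dy=+2->C; (1,4):dx=-1,dy=+9->D; (1,5):dx=+1,dy=-2->D
  (1,6):dx=+4,dy=+4->C; (1,7):dx=+7,dy=+7->C; (2,3):dx=+2,dy=-4->D; (2,4):dx=-4,dy=+3->D
  (2,5):dx=-2,dy=-8->C; (2,6):dx=+1,dy=-2->D; (2,7):dx=+4,dy=+1->C; (3,4):dx=-6,dy=+7->D
  (3,5):dx=-4,dy=-4->C; (3,6):dx=-1,dy=+2->D; (3,7):dx=+2,dy=+5->C; (4,5):dx=+2,dy=-11->D
  (4,6):dx=+5,dy=-5->D; (4,7):dx=+8,dy=-2->D; (5,6):dx=+3,dy=+6->C; (5,7):dx=+6,dy=+9->C
  (6,7):dx=+3,dy=+3->C
Step 2: C = 11, D = 10, total pairs = 21.
Step 3: tau = (C - D)/(n(n-1)/2) = (11 - 10)/21 = 0.047619.
Step 4: Exact two-sided p-value (enumerate n! = 5040 permutations of y under H0): p = 1.000000.
Step 5: alpha = 0.1. fail to reject H0.

tau_b = 0.0476 (C=11, D=10), p = 1.000000, fail to reject H0.


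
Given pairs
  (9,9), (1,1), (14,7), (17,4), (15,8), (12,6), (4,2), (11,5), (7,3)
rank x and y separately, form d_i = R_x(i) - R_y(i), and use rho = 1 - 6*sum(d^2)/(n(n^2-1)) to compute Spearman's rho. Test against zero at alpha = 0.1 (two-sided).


Step 1: Rank x and y separately (midranks; no ties here).
rank(x): 9->4, 1->1, 14->7, 17->9, 15->8, 12->6, 4->2, 11->5, 7->3
rank(y): 9->9, 1->1, 7->7, 4->4, 8->8, 6->6, 2->2, 5->5, 3->3
Step 2: d_i = R_x(i) - R_y(i); compute d_i^2.
  (4-9)^2=25, (1-1)^2=0, (7-7)^2=0, (9-4)^2=25, (8-8)^2=0, (6-6)^2=0, (2-2)^2=0, (5-5)^2=0, (3-3)^2=0
sum(d^2) = 50.
Step 3: rho = 1 - 6*50 / (9*(9^2 - 1)) = 1 - 300/720 = 0.583333.
Step 4: Under H0, t = rho * sqrt((n-2)/(1-rho^2)) = 1.9001 ~ t(7).
Step 5: Two-sided p-value from the t-distribution with 7 df = 0.099186.
Step 6: alpha = 0.1. reject H0.

rho = 0.5833, p = 0.099186, reject H0 at alpha = 0.1.


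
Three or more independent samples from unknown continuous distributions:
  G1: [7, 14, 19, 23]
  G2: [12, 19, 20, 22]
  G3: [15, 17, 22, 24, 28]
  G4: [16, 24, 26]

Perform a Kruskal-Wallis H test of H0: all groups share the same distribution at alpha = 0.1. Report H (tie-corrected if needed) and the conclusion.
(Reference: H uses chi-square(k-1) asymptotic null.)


Step 1: Combine all N = 16 observations and assign midranks.
sorted (value, group, rank): (7,G1,1), (12,G2,2), (14,G1,3), (15,G3,4), (16,G4,5), (17,G3,6), (19,G1,7.5), (19,G2,7.5), (20,G2,9), (22,G2,10.5), (22,G3,10.5), (23,G1,12), (24,G3,13.5), (24,G4,13.5), (26,G4,15), (28,G3,16)
Step 2: Sum ranks within each group.
R_1 = 23.5 (n_1 = 4)
R_2 = 29 (n_2 = 4)
R_3 = 50 (n_3 = 5)
R_4 = 33.5 (n_4 = 3)
Step 3: H = 12/(N(N+1)) * sum(R_i^2/n_i) - 3(N+1)
     = 12/(16*17) * (23.5^2/4 + 29^2/4 + 50^2/5 + 33.5^2/3) - 3*17
     = 0.044118 * 1222.4 - 51
     = 2.929228.
Step 4: Ties present; correction factor C = 1 - 18/(16^3 - 16) = 0.995588. Corrected H = 2.929228 / 0.995588 = 2.942208.
Step 5: Under H0, H ~ chi^2(3); p-value = 0.400622.
Step 6: alpha = 0.1. fail to reject H0.

H = 2.9422, df = 3, p = 0.400622, fail to reject H0.


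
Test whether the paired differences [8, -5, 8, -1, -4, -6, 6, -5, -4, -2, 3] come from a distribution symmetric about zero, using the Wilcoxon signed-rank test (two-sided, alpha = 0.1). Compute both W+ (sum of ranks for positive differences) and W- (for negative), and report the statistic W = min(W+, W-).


Step 1: Drop any zero differences (none here) and take |d_i|.
|d| = [8, 5, 8, 1, 4, 6, 6, 5, 4, 2, 3]
Step 2: Midrank |d_i| (ties get averaged ranks).
ranks: |8|->10.5, |5|->6.5, |8|->10.5, |1|->1, |4|->4.5, |6|->8.5, |6|->8.5, |5|->6.5, |4|->4.5, |2|->2, |3|->3
Step 3: Attach original signs; sum ranks with positive sign and with negative sign.
W+ = 10.5 + 10.5 + 8.5 + 3 = 32.5
W- = 6.5 + 1 + 4.5 + 8.5 + 6.5 + 4.5 + 2 = 33.5
(Check: W+ + W- = 66 should equal n(n+1)/2 = 66.)
Step 4: Test statistic W = min(W+, W-) = 32.5.
Step 5: Ties in |d|, so use the tie-corrected normal approximation.
        E[W] = n(n+1)/4 = 11*12/4 = 33.
        Tie groups: |d|=4 (t=2), |d|=5 (t=2), |d|=6 (t=2), |d|=8 (t=2); sum(t^3 - t) = 24.
        Var[W] = n(n+1)(2n+1)/24 - sum(t^3-t)/48 = 3036/24 - 24/48 = 126.
        z = (W - E[W]) / sqrt(Var[W]) = (32.5 - 33) / 11.2250 = -0.0445.
        Two-sided p = 2*Phi(z) = 0.964471.
Step 6: alpha = 0.1. fail to reject H0.

W+ = 32.5, W- = 33.5, W = min = 32.5, p = 0.964471, fail to reject H0.


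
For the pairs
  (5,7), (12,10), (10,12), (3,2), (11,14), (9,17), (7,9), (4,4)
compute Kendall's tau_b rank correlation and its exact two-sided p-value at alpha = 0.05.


Step 1: Enumerate the 28 unordered pairs (i,j) with i<j and classify each by sign(x_j-x_i) * sign(y_j-y_i).
  (1,2):dx=+7,dy=+3->C; (1,3):dx=+5,dy=+5->C; (1,4):dx=-2,dy=-5->C; (1,5):dx=+6,dy=+7->C
  (1,6):dx=+4,dy=+10->C; (1,7):dx=+2,dy=+2->C; (1,8):dx=-1,dy=-3->C; (2,3):dx=-2,dy=+2->D
  (2,4):dx=-9,dy=-8->C; (2,5):dx=-1,dy=+4->D; (2,6):dx=-3,dy=+7->D; (2,7):dx=-5,dy=-1->C
  (2,8):dx=-8,dy=-6->C; (3,4):dx=-7,dy=-10->C; (3,5):dx=+1,dy=+2->C; (3,6):dx=-1,dy=+5->D
  (3,7):dx=-3,dy=-3->C; (3,8):dx=-6,dy=-8->C; (4,5):dx=+8,dy=+12->C; (4,6):dx=+6,dy=+15->C
  (4,7):dx=+4,dy=+7->C; (4,8):dx=+1,dy=+2->C; (5,6):dx=-2,dy=+3->D; (5,7):dx=-4,dy=-5->C
  (5,8):dx=-7,dy=-10->C; (6,7):dx=-2,dy=-8->C; (6,8):dx=-5,dy=-13->C; (7,8):dx=-3,dy=-5->C
Step 2: C = 23, D = 5, total pairs = 28.
Step 3: tau = (C - D)/(n(n-1)/2) = (23 - 5)/28 = 0.642857.
Step 4: Exact two-sided p-value (enumerate n! = 40320 permutations of y under H0): p = 0.031151.
Step 5: alpha = 0.05. reject H0.

tau_b = 0.6429 (C=23, D=5), p = 0.031151, reject H0.


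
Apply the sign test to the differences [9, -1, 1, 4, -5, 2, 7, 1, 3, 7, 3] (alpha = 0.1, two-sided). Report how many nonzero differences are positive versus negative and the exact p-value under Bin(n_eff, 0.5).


Step 1: Discard zero differences. Original n = 11; n_eff = number of nonzero differences = 11.
Nonzero differences (with sign): +9, -1, +1, +4, -5, +2, +7, +1, +3, +7, +3
Step 2: Count signs: positive = 9, negative = 2.
Step 3: Under H0: P(positive) = 0.5, so the number of positives S ~ Bin(11, 0.5).
Step 4: Two-sided exact p-value = sum of Bin(11,0.5) probabilities at or below the observed probability = 0.065430.
Step 5: alpha = 0.1. reject H0.

n_eff = 11, pos = 9, neg = 2, p = 0.065430, reject H0.


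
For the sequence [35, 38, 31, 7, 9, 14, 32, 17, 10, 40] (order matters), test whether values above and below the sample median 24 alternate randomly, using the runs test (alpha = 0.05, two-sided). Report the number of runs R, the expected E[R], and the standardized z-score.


Step 1: Compute median = 24; label A = above, B = below.
Labels in order: AAABBBABBA  (n_A = 5, n_B = 5)
Step 2: Count runs R = 5.
Step 3: Under H0 (random ordering), E[R] = 2*n_A*n_B/(n_A+n_B) + 1 = 2*5*5/10 + 1 = 6.0000.
        Var[R] = 2*n_A*n_B*(2*n_A*n_B - n_A - n_B) / ((n_A+n_B)^2 * (n_A+n_B-1)) = 2000/900 = 2.2222.
        SD[R] = 1.4907.
Step 4: Continuity-corrected z = (R + 0.5 - E[R]) / SD[R] = (5 + 0.5 - 6.0000) / 1.4907 = -0.3354.
Step 5: Two-sided p-value via normal approximation = 2*(1 - Phi(|z|)) = 0.737316.
Step 6: alpha = 0.05. fail to reject H0.

R = 5, z = -0.3354, p = 0.737316, fail to reject H0.


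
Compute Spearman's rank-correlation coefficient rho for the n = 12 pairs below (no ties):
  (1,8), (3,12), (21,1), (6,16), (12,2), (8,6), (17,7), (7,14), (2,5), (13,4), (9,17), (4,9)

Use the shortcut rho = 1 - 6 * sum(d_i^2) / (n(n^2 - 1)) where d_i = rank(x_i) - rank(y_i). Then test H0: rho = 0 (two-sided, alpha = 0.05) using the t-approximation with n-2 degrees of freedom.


Step 1: Rank x and y separately (midranks; no ties here).
rank(x): 1->1, 3->3, 21->12, 6->5, 12->9, 8->7, 17->11, 7->6, 2->2, 13->10, 9->8, 4->4
rank(y): 8->7, 12->9, 1->1, 16->11, 2->2, 6->5, 7->6, 14->10, 5->4, 4->3, 17->12, 9->8
Step 2: d_i = R_x(i) - R_y(i); compute d_i^2.
  (1-7)^2=36, (3-9)^2=36, (12-1)^2=121, (5-11)^2=36, (9-2)^2=49, (7-5)^2=4, (11-6)^2=25, (6-10)^2=16, (2-4)^2=4, (10-3)^2=49, (8-12)^2=16, (4-8)^2=16
sum(d^2) = 408.
Step 3: rho = 1 - 6*408 / (12*(12^2 - 1)) = 1 - 2448/1716 = -0.426573.
Step 4: Under H0, t = rho * sqrt((n-2)/(1-rho^2)) = -1.4914 ~ t(10).
Step 5: Two-sided p-value from the t-distribution with 10 df = 0.166700.
Step 6: alpha = 0.05. fail to reject H0.

rho = -0.4266, p = 0.166700, fail to reject H0 at alpha = 0.05.


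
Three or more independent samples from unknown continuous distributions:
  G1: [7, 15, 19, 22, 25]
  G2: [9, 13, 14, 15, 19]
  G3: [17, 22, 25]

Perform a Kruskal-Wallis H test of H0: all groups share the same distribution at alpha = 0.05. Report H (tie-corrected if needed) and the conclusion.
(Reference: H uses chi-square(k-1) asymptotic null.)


Step 1: Combine all N = 13 observations and assign midranks.
sorted (value, group, rank): (7,G1,1), (9,G2,2), (13,G2,3), (14,G2,4), (15,G1,5.5), (15,G2,5.5), (17,G3,7), (19,G1,8.5), (19,G2,8.5), (22,G1,10.5), (22,G3,10.5), (25,G1,12.5), (25,G3,12.5)
Step 2: Sum ranks within each group.
R_1 = 38 (n_1 = 5)
R_2 = 23 (n_2 = 5)
R_3 = 30 (n_3 = 3)
Step 3: H = 12/(N(N+1)) * sum(R_i^2/n_i) - 3(N+1)
     = 12/(13*14) * (38^2/5 + 23^2/5 + 30^2/3) - 3*14
     = 0.065934 * 694.6 - 42
     = 3.797802.
Step 4: Ties present; correction factor C = 1 - 24/(13^3 - 13) = 0.989011. Corrected H = 3.797802 / 0.989011 = 3.840000.
Step 5: Under H0, H ~ chi^2(2); p-value = 0.146607.
Step 6: alpha = 0.05. fail to reject H0.

H = 3.8400, df = 2, p = 0.146607, fail to reject H0.


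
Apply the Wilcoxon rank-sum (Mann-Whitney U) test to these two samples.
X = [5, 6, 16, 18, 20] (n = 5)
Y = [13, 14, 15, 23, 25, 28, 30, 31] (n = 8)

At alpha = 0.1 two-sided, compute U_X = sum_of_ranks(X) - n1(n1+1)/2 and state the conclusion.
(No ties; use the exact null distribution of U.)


Step 1: Combine and sort all 13 observations; assign midranks.
sorted (value, group): (5,X), (6,X), (13,Y), (14,Y), (15,Y), (16,X), (18,X), (20,X), (23,Y), (25,Y), (28,Y), (30,Y), (31,Y)
ranks: 5->1, 6->2, 13->3, 14->4, 15->5, 16->6, 18->7, 20->8, 23->9, 25->10, 28->11, 30->12, 31->13
Step 2: Rank sum for X: R1 = 1 + 2 + 6 + 7 + 8 = 24.
Step 3: U_X = R1 - n1(n1+1)/2 = 24 - 5*6/2 = 24 - 15 = 9.
       U_Y = n1*n2 - U_X = 40 - 9 = 31.
Step 4: No ties, so the exact null distribution of U (based on enumerating the C(13,5) = 1287 equally likely rank assignments) gives the two-sided p-value.
Step 5: p-value = 0.127428; compare to alpha = 0.1. fail to reject H0.

U_X = 9, p = 0.127428, fail to reject H0 at alpha = 0.1.


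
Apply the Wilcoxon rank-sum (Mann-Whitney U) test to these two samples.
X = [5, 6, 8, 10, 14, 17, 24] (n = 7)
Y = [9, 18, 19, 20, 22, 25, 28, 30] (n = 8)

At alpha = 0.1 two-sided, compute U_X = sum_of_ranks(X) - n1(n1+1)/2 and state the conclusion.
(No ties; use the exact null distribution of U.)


Step 1: Combine and sort all 15 observations; assign midranks.
sorted (value, group): (5,X), (6,X), (8,X), (9,Y), (10,X), (14,X), (17,X), (18,Y), (19,Y), (20,Y), (22,Y), (24,X), (25,Y), (28,Y), (30,Y)
ranks: 5->1, 6->2, 8->3, 9->4, 10->5, 14->6, 17->7, 18->8, 19->9, 20->10, 22->11, 24->12, 25->13, 28->14, 30->15
Step 2: Rank sum for X: R1 = 1 + 2 + 3 + 5 + 6 + 7 + 12 = 36.
Step 3: U_X = R1 - n1(n1+1)/2 = 36 - 7*8/2 = 36 - 28 = 8.
       U_Y = n1*n2 - U_X = 56 - 8 = 48.
Step 4: No ties, so the exact null distribution of U (based on enumerating the C(15,7) = 6435 equally likely rank assignments) gives the two-sided p-value.
Step 5: p-value = 0.020513; compare to alpha = 0.1. reject H0.

U_X = 8, p = 0.020513, reject H0 at alpha = 0.1.


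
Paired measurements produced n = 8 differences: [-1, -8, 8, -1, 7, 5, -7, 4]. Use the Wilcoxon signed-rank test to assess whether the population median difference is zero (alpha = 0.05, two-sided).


Step 1: Drop any zero differences (none here) and take |d_i|.
|d| = [1, 8, 8, 1, 7, 5, 7, 4]
Step 2: Midrank |d_i| (ties get averaged ranks).
ranks: |1|->1.5, |8|->7.5, |8|->7.5, |1|->1.5, |7|->5.5, |5|->4, |7|->5.5, |4|->3
Step 3: Attach original signs; sum ranks with positive sign and with negative sign.
W+ = 7.5 + 5.5 + 4 + 3 = 20
W- = 1.5 + 7.5 + 1.5 + 5.5 = 16
(Check: W+ + W- = 36 should equal n(n+1)/2 = 36.)
Step 4: Test statistic W = min(W+, W-) = 16.
Step 5: Ties in |d|, so use the tie-corrected normal approximation.
        E[W] = n(n+1)/4 = 8*9/4 = 18.
        Tie groups: |d|=1 (t=2), |d|=7 (t=2), |d|=8 (t=2); sum(t^3 - t) = 18.
        Var[W] = n(n+1)(2n+1)/24 - sum(t^3-t)/48 = 1224/24 - 18/48 = 50.625.
        z = (W - E[W]) / sqrt(Var[W]) = (16 - 18) / 7.1151 = -0.2811.
        Two-sided p = 2*Phi(z) = 0.778640.
Step 6: alpha = 0.05. fail to reject H0.

W+ = 20, W- = 16, W = min = 16, p = 0.778640, fail to reject H0.


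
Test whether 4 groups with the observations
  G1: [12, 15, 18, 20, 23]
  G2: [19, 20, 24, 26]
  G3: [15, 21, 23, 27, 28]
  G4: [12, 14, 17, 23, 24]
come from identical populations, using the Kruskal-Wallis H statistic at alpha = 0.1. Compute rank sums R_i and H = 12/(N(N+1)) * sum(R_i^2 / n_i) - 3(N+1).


Step 1: Combine all N = 19 observations and assign midranks.
sorted (value, group, rank): (12,G1,1.5), (12,G4,1.5), (14,G4,3), (15,G1,4.5), (15,G3,4.5), (17,G4,6), (18,G1,7), (19,G2,8), (20,G1,9.5), (20,G2,9.5), (21,G3,11), (23,G1,13), (23,G3,13), (23,G4,13), (24,G2,15.5), (24,G4,15.5), (26,G2,17), (27,G3,18), (28,G3,19)
Step 2: Sum ranks within each group.
R_1 = 35.5 (n_1 = 5)
R_2 = 50 (n_2 = 4)
R_3 = 65.5 (n_3 = 5)
R_4 = 39 (n_4 = 5)
Step 3: H = 12/(N(N+1)) * sum(R_i^2/n_i) - 3(N+1)
     = 12/(19*20) * (35.5^2/5 + 50^2/4 + 65.5^2/5 + 39^2/5) - 3*20
     = 0.031579 * 2039.3 - 60
     = 4.398947.
Step 4: Ties present; correction factor C = 1 - 48/(19^3 - 19) = 0.992982. Corrected H = 4.398947 / 0.992982 = 4.430035.
Step 5: Under H0, H ~ chi^2(3); p-value = 0.218617.
Step 6: alpha = 0.1. fail to reject H0.

H = 4.4300, df = 3, p = 0.218617, fail to reject H0.


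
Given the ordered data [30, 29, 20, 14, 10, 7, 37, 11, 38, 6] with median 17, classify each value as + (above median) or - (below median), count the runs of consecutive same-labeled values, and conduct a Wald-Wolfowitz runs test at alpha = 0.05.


Step 1: Compute median = 17; label A = above, B = below.
Labels in order: AAABBBABAB  (n_A = 5, n_B = 5)
Step 2: Count runs R = 6.
Step 3: Under H0 (random ordering), E[R] = 2*n_A*n_B/(n_A+n_B) + 1 = 2*5*5/10 + 1 = 6.0000.
        Var[R] = 2*n_A*n_B*(2*n_A*n_B - n_A - n_B) / ((n_A+n_B)^2 * (n_A+n_B-1)) = 2000/900 = 2.2222.
        SD[R] = 1.4907.
Step 4: R = E[R], so z = 0 with no continuity correction.
Step 5: Two-sided p-value via normal approximation = 2*(1 - Phi(|z|)) = 1.000000.
Step 6: alpha = 0.05. fail to reject H0.

R = 6, z = 0.0000, p = 1.000000, fail to reject H0.


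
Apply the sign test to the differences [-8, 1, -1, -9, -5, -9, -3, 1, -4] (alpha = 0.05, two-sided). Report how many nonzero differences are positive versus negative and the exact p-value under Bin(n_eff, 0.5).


Step 1: Discard zero differences. Original n = 9; n_eff = number of nonzero differences = 9.
Nonzero differences (with sign): -8, +1, -1, -9, -5, -9, -3, +1, -4
Step 2: Count signs: positive = 2, negative = 7.
Step 3: Under H0: P(positive) = 0.5, so the number of positives S ~ Bin(9, 0.5).
Step 4: Two-sided exact p-value = sum of Bin(9,0.5) probabilities at or below the observed probability = 0.179688.
Step 5: alpha = 0.05. fail to reject H0.

n_eff = 9, pos = 2, neg = 7, p = 0.179688, fail to reject H0.


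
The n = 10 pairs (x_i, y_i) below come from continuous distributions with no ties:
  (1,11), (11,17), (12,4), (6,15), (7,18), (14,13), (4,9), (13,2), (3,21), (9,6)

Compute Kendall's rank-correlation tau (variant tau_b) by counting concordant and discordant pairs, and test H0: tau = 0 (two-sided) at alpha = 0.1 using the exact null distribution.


Step 1: Enumerate the 45 unordered pairs (i,j) with i<j and classify each by sign(x_j-x_i) * sign(y_j-y_i).
  (1,2):dx=+10,dy=+6->C; (1,3):dx=+11,dy=-7->D; (1,4):dx=+5,dy=+4->C; (1,5):dx=+6,dy=+7->C
  (1,6):dx=+13,dy=+2->C; (1,7):dx=+3,dy=-2->D; (1,8):dx=+12,dy=-9->D; (1,9):dx=+2,dy=+10->C
  (1,10):dx=+8,dy=-5->D; (2,3):dx=+1,dy=-13->D; (2,4):dx=-5,dy=-2->C; (2,5):dx=-4,dy=+1->D
  (2,6):dx=+3,dy=-4->D; (2,7):dx=-7,dy=-8->C; (2,8):dx=+2,dy=-15->D; (2,9):dx=-8,dy=+4->D
  (2,10):dx=-2,dy=-11->C; (3,4):dx=-6,dy=+11->D; (3,5):dx=-5,dy=+14->D; (3,6):dx=+2,dy=+9->C
  (3,7):dx=-8,dy=+5->D; (3,8):dx=+1,dy=-2->D; (3,9):dx=-9,dy=+17->D; (3,10):dx=-3,dy=+2->D
  (4,5):dx=+1,dy=+3->C; (4,6):dx=+8,dy=-2->D; (4,7):dx=-2,dy=-6->C; (4,8):dx=+7,dy=-13->D
  (4,9):dx=-3,dy=+6->D; (4,10):dx=+3,dy=-9->D; (5,6):dx=+7,dy=-5->D; (5,7):dx=-3,dy=-9->C
  (5,8):dx=+6,dy=-16->D; (5,9):dx=-4,dy=+3->D; (5,10):dx=+2,dy=-12->D; (6,7):dx=-10,dy=-4->C
  (6,8):dx=-1,dy=-11->C; (6,9):dx=-11,dy=+8->D; (6,10):dx=-5,dy=-7->C; (7,8):dx=+9,dy=-7->D
  (7,9):dx=-1,dy=+12->D; (7,10):dx=+5,dy=-3->D; (8,9):dx=-10,dy=+19->D; (8,10):dx=-4,dy=+4->D
  (9,10):dx=+6,dy=-15->D
Step 2: C = 15, D = 30, total pairs = 45.
Step 3: tau = (C - D)/(n(n-1)/2) = (15 - 30)/45 = -0.333333.
Step 4: Exact two-sided p-value (enumerate n! = 3628800 permutations of y under H0): p = 0.216373.
Step 5: alpha = 0.1. fail to reject H0.

tau_b = -0.3333 (C=15, D=30), p = 0.216373, fail to reject H0.


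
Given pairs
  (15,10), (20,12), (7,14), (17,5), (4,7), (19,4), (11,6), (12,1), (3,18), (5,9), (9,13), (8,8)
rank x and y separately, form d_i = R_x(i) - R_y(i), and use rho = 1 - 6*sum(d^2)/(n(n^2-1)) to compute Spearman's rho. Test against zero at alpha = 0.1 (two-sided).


Step 1: Rank x and y separately (midranks; no ties here).
rank(x): 15->9, 20->12, 7->4, 17->10, 4->2, 19->11, 11->7, 12->8, 3->1, 5->3, 9->6, 8->5
rank(y): 10->8, 12->9, 14->11, 5->3, 7->5, 4->2, 6->4, 1->1, 18->12, 9->7, 13->10, 8->6
Step 2: d_i = R_x(i) - R_y(i); compute d_i^2.
  (9-8)^2=1, (12-9)^2=9, (4-11)^2=49, (10-3)^2=49, (2-5)^2=9, (11-2)^2=81, (7-4)^2=9, (8-1)^2=49, (1-12)^2=121, (3-7)^2=16, (6-10)^2=16, (5-6)^2=1
sum(d^2) = 410.
Step 3: rho = 1 - 6*410 / (12*(12^2 - 1)) = 1 - 2460/1716 = -0.433566.
Step 4: Under H0, t = rho * sqrt((n-2)/(1-rho^2)) = -1.5215 ~ t(10).
Step 5: Two-sided p-value from the t-distribution with 10 df = 0.159106.
Step 6: alpha = 0.1. fail to reject H0.

rho = -0.4336, p = 0.159106, fail to reject H0 at alpha = 0.1.


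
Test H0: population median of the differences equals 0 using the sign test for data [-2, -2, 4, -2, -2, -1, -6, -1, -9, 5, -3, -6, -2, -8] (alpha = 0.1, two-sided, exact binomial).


Step 1: Discard zero differences. Original n = 14; n_eff = number of nonzero differences = 14.
Nonzero differences (with sign): -2, -2, +4, -2, -2, -1, -6, -1, -9, +5, -3, -6, -2, -8
Step 2: Count signs: positive = 2, negative = 12.
Step 3: Under H0: P(positive) = 0.5, so the number of positives S ~ Bin(14, 0.5).
Step 4: Two-sided exact p-value = sum of Bin(14,0.5) probabilities at or below the observed probability = 0.012939.
Step 5: alpha = 0.1. reject H0.

n_eff = 14, pos = 2, neg = 12, p = 0.012939, reject H0.


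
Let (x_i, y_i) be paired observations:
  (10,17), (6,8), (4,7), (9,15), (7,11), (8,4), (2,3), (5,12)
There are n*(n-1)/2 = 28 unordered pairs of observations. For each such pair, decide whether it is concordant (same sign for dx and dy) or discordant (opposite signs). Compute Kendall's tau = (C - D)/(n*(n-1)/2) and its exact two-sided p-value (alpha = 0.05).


Step 1: Enumerate the 28 unordered pairs (i,j) with i<j and classify each by sign(x_j-x_i) * sign(y_j-y_i).
  (1,2):dx=-4,dy=-9->C; (1,3):dx=-6,dy=-10->C; (1,4):dx=-1,dy=-2->C; (1,5):dx=-3,dy=-6->C
  (1,6):dx=-2,dy=-13->C; (1,7):dx=-8,dy=-14->C; (1,8):dx=-5,dy=-5->C; (2,3):dx=-2,dy=-1->C
  (2,4):dx=+3,dy=+7->C; (2,5):dx=+1,dy=+3->C; (2,6):dx=+2,dy=-4->D; (2,7):dx=-4,dy=-5->C
  (2,8):dx=-1,dy=+4->D; (3,4):dx=+5,dy=+8->C; (3,5):dx=+3,dy=+4->C; (3,6):dx=+4,dy=-3->D
  (3,7):dx=-2,dy=-4->C; (3,8):dx=+1,dy=+5->C; (4,5):dx=-2,dy=-4->C; (4,6):dx=-1,dy=-11->C
  (4,7):dx=-7,dy=-12->C; (4,8):dx=-4,dy=-3->C; (5,6):dx=+1,dy=-7->D; (5,7):dx=-5,dy=-8->C
  (5,8):dx=-2,dy=+1->D; (6,7):dx=-6,dy=-1->C; (6,8):dx=-3,dy=+8->D; (7,8):dx=+3,dy=+9->C
Step 2: C = 22, D = 6, total pairs = 28.
Step 3: tau = (C - D)/(n(n-1)/2) = (22 - 6)/28 = 0.571429.
Step 4: Exact two-sided p-value (enumerate n! = 40320 permutations of y under H0): p = 0.061012.
Step 5: alpha = 0.05. fail to reject H0.

tau_b = 0.5714 (C=22, D=6), p = 0.061012, fail to reject H0.


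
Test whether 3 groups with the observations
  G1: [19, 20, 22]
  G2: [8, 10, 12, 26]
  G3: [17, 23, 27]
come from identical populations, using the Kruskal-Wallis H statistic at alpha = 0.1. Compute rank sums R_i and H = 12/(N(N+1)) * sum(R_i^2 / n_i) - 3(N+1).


Step 1: Combine all N = 10 observations and assign midranks.
sorted (value, group, rank): (8,G2,1), (10,G2,2), (12,G2,3), (17,G3,4), (19,G1,5), (20,G1,6), (22,G1,7), (23,G3,8), (26,G2,9), (27,G3,10)
Step 2: Sum ranks within each group.
R_1 = 18 (n_1 = 3)
R_2 = 15 (n_2 = 4)
R_3 = 22 (n_3 = 3)
Step 3: H = 12/(N(N+1)) * sum(R_i^2/n_i) - 3(N+1)
     = 12/(10*11) * (18^2/3 + 15^2/4 + 22^2/3) - 3*11
     = 0.109091 * 325.583 - 33
     = 2.518182.
Step 4: No ties, so H is used without correction.
Step 5: Under H0, H ~ chi^2(2); p-value = 0.283912.
Step 6: alpha = 0.1. fail to reject H0.

H = 2.5182, df = 2, p = 0.283912, fail to reject H0.


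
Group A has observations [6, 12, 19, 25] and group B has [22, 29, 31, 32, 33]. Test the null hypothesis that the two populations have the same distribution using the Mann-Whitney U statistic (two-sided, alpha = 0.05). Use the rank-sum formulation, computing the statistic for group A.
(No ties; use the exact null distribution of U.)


Step 1: Combine and sort all 9 observations; assign midranks.
sorted (value, group): (6,X), (12,X), (19,X), (22,Y), (25,X), (29,Y), (31,Y), (32,Y), (33,Y)
ranks: 6->1, 12->2, 19->3, 22->4, 25->5, 29->6, 31->7, 32->8, 33->9
Step 2: Rank sum for X: R1 = 1 + 2 + 3 + 5 = 11.
Step 3: U_X = R1 - n1(n1+1)/2 = 11 - 4*5/2 = 11 - 10 = 1.
       U_Y = n1*n2 - U_X = 20 - 1 = 19.
Step 4: No ties, so the exact null distribution of U (based on enumerating the C(9,4) = 126 equally likely rank assignments) gives the two-sided p-value.
Step 5: p-value = 0.031746; compare to alpha = 0.05. reject H0.

U_X = 1, p = 0.031746, reject H0 at alpha = 0.05.


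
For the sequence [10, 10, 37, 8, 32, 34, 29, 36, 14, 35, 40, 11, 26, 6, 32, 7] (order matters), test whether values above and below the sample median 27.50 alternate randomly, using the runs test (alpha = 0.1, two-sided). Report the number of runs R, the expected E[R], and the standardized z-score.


Step 1: Compute median = 27.50; label A = above, B = below.
Labels in order: BBABAAAABAABBBAB  (n_A = 8, n_B = 8)
Step 2: Count runs R = 9.
Step 3: Under H0 (random ordering), E[R] = 2*n_A*n_B/(n_A+n_B) + 1 = 2*8*8/16 + 1 = 9.0000.
        Var[R] = 2*n_A*n_B*(2*n_A*n_B - n_A - n_B) / ((n_A+n_B)^2 * (n_A+n_B-1)) = 14336/3840 = 3.7333.
        SD[R] = 1.9322.
Step 4: R = E[R], so z = 0 with no continuity correction.
Step 5: Two-sided p-value via normal approximation = 2*(1 - Phi(|z|)) = 1.000000.
Step 6: alpha = 0.1. fail to reject H0.

R = 9, z = 0.0000, p = 1.000000, fail to reject H0.
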